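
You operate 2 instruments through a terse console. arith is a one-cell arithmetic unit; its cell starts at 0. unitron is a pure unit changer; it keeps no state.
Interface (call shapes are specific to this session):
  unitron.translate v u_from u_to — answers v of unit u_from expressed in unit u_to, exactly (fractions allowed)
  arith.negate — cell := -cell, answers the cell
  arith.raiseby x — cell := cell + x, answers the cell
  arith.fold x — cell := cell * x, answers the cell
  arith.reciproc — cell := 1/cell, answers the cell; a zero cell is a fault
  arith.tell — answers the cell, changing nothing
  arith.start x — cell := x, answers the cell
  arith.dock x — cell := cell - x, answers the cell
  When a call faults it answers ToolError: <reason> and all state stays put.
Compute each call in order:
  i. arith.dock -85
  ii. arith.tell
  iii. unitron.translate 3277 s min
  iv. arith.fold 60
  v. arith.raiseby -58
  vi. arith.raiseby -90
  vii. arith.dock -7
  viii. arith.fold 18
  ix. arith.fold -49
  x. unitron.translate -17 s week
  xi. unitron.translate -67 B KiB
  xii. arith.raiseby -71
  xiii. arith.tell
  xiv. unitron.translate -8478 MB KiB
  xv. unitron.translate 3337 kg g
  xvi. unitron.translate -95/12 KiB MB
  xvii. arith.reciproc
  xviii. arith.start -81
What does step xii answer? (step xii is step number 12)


Answer: -4373909

Derivation:
~$ arith.dock x: -85
= 85
~$ arith.tell
= 85
~$ unitron.translate v: 3277 u_from: s u_to: min
= 3277/60
~$ arith.fold x: 60
= 5100
~$ arith.raiseby x: -58
= 5042
~$ arith.raiseby x: -90
= 4952
~$ arith.dock x: -7
= 4959
~$ arith.fold x: 18
= 89262
~$ arith.fold x: -49
= -4373838
~$ unitron.translate v: -17 u_from: s u_to: week
= -17/604800
~$ unitron.translate v: -67 u_from: B u_to: KiB
= -67/1024
~$ arith.raiseby x: -71
= -4373909
~$ arith.tell
= -4373909
~$ unitron.translate v: -8478 u_from: MB u_to: KiB
= -66234375/8
~$ unitron.translate v: 3337 u_from: kg u_to: g
= 3337000
~$ unitron.translate v: -95/12 u_from: KiB u_to: MB
= -76/9375
~$ arith.reciproc
= -1/4373909
~$ arith.start x: -81
= -81


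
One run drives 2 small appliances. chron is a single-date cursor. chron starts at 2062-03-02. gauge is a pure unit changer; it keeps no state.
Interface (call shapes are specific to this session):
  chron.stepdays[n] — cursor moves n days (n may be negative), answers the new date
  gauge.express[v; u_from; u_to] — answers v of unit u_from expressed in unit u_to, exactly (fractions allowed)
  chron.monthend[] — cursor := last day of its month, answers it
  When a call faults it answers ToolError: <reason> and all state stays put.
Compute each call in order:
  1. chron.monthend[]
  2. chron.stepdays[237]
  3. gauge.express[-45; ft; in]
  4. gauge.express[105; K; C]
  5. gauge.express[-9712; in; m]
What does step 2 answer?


>> chron.monthend()
<< 2062-03-31
>> chron.stepdays(n='237')
<< 2062-11-23
>> gauge.express(v='-45', u_from='ft', u_to='in')
<< -540
>> gauge.express(v='105', u_from='K', u_to='C')
<< -3363/20
>> gauge.express(v='-9712', u_from='in', u_to='m')
<< -154178/625

Answer: 2062-11-23


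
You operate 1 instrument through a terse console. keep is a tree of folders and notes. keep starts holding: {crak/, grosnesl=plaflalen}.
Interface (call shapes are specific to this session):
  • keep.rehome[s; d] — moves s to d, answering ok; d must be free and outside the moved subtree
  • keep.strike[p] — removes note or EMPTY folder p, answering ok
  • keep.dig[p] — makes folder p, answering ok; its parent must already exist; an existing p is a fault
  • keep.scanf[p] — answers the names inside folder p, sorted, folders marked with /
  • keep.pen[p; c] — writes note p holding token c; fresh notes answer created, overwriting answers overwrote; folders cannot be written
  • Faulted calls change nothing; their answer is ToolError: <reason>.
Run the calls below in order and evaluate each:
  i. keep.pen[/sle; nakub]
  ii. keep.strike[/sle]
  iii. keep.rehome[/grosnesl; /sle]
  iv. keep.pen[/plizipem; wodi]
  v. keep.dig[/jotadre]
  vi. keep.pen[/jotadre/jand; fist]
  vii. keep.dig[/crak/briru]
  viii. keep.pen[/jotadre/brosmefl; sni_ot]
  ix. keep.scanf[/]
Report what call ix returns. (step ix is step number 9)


Answer: [crak/, jotadre/, plizipem, sle]

Derivation:
Act: pen[/sle; nakub]
Obs: created
Act: strike[/sle]
Obs: ok
Act: rehome[/grosnesl; /sle]
Obs: ok
Act: pen[/plizipem; wodi]
Obs: created
Act: dig[/jotadre]
Obs: ok
Act: pen[/jotadre/jand; fist]
Obs: created
Act: dig[/crak/briru]
Obs: ok
Act: pen[/jotadre/brosmefl; sni_ot]
Obs: created
Act: scanf[/]
Obs: [crak/, jotadre/, plizipem, sle]


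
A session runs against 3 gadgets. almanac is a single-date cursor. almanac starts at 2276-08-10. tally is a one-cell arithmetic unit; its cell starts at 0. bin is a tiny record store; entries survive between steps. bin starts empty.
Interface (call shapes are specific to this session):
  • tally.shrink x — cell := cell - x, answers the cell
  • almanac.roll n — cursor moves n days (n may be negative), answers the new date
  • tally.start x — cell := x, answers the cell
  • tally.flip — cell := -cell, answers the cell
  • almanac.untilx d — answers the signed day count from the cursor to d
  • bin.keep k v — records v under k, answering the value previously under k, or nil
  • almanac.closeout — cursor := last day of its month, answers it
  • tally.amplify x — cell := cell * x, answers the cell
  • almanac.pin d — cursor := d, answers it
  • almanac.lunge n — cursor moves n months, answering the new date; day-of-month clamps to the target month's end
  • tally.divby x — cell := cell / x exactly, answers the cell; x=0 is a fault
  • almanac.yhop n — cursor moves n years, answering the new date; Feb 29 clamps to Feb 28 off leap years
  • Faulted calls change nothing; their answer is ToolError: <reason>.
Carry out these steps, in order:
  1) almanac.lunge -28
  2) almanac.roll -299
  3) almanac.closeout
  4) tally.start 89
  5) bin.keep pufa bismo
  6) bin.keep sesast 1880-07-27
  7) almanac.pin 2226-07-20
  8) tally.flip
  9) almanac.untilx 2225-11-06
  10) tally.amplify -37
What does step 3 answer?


% 1. almanac.lunge(-28) : 2274-04-10
% 2. almanac.roll(-299) : 2273-06-15
% 3. almanac.closeout() : 2273-06-30
% 4. tally.start(89) : 89
% 5. bin.keep(pufa, bismo) : nil
% 6. bin.keep(sesast, 1880-07-27) : nil
% 7. almanac.pin(2226-07-20) : 2226-07-20
% 8. tally.flip() : -89
% 9. almanac.untilx(2225-11-06) : -256
% 10. tally.amplify(-37) : 3293

Answer: 2273-06-30


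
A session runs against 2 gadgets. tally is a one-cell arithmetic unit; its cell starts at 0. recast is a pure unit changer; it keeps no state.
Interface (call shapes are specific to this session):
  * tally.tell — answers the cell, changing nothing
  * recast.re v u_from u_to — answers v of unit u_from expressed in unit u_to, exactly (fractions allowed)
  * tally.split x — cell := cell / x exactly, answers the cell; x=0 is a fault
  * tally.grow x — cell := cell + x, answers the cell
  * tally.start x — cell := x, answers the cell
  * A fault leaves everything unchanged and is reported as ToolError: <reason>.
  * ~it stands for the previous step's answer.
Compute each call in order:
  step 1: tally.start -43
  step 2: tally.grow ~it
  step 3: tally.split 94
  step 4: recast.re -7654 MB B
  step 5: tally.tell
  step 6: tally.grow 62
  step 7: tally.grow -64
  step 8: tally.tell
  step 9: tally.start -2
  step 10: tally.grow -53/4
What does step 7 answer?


Calling start on x='-43', — result: -43.
Using grow on x='~it', which returns -86.
Invoking split on x='94', yielding -43/47.
Calling re on v='-7654', u_from='MB', u_to='B', → -7654000000.
I run tell, giving -43/47.
Next I call grow on x='62', and see 2871/47.
Calling grow on x='-64', which returns -137/47.
I invoke tell, and get -137/47.
I use start on x='-2', which returns -2.
Invoking grow on x='-53/4', → -61/4.

Answer: -137/47


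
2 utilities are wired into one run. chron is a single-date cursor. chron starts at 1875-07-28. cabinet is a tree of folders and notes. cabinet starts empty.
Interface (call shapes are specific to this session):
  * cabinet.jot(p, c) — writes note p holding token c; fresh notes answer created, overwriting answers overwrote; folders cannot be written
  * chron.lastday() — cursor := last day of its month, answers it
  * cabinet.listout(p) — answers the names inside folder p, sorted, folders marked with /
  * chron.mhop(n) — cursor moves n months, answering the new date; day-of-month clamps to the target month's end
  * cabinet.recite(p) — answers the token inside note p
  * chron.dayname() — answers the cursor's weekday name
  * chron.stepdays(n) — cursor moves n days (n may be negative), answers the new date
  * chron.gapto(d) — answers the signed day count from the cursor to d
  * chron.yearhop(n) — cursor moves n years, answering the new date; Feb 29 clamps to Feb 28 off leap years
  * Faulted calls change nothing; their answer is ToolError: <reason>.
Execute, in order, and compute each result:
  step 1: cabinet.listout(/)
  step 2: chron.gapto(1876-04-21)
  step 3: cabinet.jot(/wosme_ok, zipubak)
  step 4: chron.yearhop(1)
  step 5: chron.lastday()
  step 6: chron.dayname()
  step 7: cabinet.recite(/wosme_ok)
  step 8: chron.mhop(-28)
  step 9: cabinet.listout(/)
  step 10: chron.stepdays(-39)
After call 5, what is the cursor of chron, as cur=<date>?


Answer: cur=1876-07-31

Derivation:
% listout(p→/) : []
% gapto(d→1876-04-21) : 268
% jot(p→/wosme_ok, c→zipubak) : created
% yearhop(n→1) : 1876-07-28
% lastday() : 1876-07-31
% dayname() : Monday
% recite(p→/wosme_ok) : zipubak
% mhop(n→-28) : 1874-03-31
% listout(p→/) : [wosme_ok]
% stepdays(n→-39) : 1874-02-20


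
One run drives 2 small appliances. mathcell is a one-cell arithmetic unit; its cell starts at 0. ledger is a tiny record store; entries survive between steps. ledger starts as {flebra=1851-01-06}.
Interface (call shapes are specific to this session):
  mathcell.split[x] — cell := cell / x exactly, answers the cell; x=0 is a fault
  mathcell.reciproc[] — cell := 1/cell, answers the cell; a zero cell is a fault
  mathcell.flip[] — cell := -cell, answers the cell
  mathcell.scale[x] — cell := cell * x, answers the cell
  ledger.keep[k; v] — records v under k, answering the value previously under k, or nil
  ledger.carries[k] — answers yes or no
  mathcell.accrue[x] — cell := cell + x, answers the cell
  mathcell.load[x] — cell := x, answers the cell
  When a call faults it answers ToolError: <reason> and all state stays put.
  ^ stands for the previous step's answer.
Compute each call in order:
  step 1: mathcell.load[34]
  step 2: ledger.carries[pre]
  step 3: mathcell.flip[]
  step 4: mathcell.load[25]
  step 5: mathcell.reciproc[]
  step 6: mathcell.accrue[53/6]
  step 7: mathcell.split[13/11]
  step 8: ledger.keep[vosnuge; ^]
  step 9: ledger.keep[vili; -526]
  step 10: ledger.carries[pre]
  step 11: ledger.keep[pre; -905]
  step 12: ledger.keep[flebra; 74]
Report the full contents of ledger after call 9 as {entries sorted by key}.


Answer: {flebra=1851-01-06, vili=-526, vosnuge=14641/1950}

Derivation:
I call mathcell.load(x=34), — result: 34.
Invoking ledger.carries(k=pre), yielding no.
Next I call mathcell.flip(), — result: -34.
I run mathcell.load(x=25): 25.
Now I run mathcell.reciproc(), giving 1/25.
Next I call mathcell.accrue(x=53/6), which returns 1331/150.
I try mathcell.split(x=13/11), and get 14641/1950.
Then ledger.keep(k=vosnuge, v=^), and get nil.
Using ledger.keep(k=vili, v=-526), which returns nil.
Then ledger.carries(k=pre), which returns no.
Next I call ledger.keep(k=pre, v=-905): nil.
I call ledger.keep(k=flebra, v=74): 1851-01-06.


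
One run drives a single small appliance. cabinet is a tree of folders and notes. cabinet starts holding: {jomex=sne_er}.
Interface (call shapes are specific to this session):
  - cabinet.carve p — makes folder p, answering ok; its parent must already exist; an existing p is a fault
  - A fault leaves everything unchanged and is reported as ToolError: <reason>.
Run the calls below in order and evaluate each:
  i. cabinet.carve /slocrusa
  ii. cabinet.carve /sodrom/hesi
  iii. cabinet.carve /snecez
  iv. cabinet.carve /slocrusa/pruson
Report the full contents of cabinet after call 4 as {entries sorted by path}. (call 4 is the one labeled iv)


Calling cabinet.carve using /slocrusa, and see ok.
Invoking cabinet.carve using /sodrom/hesi, yielding ToolError: no parent.
I use cabinet.carve using /snecez, which returns ok.
I try cabinet.carve using /slocrusa/pruson, — result: ok.

Answer: {jomex=sne_er, slocrusa/, slocrusa/pruson/, snecez/}


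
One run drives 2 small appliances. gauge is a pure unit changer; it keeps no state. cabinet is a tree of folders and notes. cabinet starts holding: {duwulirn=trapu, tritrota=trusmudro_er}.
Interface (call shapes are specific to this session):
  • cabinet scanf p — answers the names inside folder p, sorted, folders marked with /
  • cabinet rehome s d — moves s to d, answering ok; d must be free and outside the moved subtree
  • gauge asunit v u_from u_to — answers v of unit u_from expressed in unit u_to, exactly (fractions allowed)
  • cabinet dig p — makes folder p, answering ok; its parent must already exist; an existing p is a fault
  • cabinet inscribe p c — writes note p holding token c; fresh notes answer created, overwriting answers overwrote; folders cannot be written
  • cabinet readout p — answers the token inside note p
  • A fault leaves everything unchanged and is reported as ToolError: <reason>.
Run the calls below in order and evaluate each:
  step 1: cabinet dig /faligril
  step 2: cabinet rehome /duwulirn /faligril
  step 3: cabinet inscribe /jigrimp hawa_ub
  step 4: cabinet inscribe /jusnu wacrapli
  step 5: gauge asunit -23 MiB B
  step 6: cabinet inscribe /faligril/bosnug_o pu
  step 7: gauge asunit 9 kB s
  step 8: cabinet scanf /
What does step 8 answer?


Answer: [duwulirn, faligril/, jigrimp, jusnu, tritrota]

Derivation:
# cabinet dig(p='/faligril') ~> ok
# cabinet rehome(s='/duwulirn', d='/faligril') ~> ToolError: exists
# cabinet inscribe(p='/jigrimp', c='hawa_ub') ~> created
# cabinet inscribe(p='/jusnu', c='wacrapli') ~> created
# gauge asunit(v='-23', u_from='MiB', u_to='B') ~> -24117248
# cabinet inscribe(p='/faligril/bosnug_o', c='pu') ~> created
# gauge asunit(v='9', u_from='kB', u_to='s') ~> ToolError: incompatible units
# cabinet scanf(p='/') ~> [duwulirn, faligril/, jigrimp, jusnu, tritrota]


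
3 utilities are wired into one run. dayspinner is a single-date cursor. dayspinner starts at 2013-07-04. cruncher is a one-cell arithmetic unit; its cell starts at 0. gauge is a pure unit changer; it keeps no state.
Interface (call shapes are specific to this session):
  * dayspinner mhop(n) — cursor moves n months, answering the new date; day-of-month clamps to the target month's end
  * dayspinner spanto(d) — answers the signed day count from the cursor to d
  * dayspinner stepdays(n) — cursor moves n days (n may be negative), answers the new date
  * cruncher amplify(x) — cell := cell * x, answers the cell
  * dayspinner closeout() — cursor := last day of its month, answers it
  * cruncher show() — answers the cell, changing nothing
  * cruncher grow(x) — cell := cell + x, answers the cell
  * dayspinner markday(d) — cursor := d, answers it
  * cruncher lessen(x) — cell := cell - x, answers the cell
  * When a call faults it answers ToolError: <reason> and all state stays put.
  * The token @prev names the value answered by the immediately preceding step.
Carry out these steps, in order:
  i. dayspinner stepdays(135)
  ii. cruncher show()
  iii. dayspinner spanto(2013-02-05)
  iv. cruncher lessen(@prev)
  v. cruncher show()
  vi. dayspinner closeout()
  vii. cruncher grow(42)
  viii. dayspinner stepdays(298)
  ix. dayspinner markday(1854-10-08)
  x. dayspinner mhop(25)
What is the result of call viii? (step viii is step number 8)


Now I run dayspinner stepdays on n=135, and get 2013-11-16.
I invoke cruncher show(), yielding 0.
I try dayspinner spanto on d=2013-02-05, giving -284.
Invoking cruncher lessen on x=@prev, — result: 284.
I use cruncher show, and observe 284.
I run dayspinner closeout(), — result: 2013-11-30.
I try cruncher grow on x=42: 326.
Now I run dayspinner stepdays on n=298, which returns 2014-09-24.
I try dayspinner markday on d=1854-10-08, yielding 1854-10-08.
I invoke dayspinner mhop on n=25, — result: 1856-11-08.

Answer: 2014-09-24


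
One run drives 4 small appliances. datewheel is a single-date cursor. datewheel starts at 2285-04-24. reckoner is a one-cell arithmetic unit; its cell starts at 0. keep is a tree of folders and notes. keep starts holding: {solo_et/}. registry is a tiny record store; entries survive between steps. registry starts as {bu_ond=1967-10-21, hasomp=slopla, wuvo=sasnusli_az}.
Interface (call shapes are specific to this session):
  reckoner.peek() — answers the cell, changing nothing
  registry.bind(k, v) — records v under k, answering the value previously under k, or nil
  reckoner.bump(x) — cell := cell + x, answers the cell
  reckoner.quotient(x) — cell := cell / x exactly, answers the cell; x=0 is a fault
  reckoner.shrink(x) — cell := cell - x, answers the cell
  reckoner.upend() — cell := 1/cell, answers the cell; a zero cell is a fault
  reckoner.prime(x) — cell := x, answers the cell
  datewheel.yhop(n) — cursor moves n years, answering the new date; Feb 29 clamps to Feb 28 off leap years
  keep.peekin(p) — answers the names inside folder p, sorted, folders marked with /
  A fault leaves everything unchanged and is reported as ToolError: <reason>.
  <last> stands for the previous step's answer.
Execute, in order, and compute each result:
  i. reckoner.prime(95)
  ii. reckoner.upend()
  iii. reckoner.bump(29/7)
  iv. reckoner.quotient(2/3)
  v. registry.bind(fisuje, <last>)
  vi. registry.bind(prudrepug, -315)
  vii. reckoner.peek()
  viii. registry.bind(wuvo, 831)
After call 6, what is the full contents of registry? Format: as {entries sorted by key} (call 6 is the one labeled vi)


Answer: {bu_ond=1967-10-21, fisuje=4143/665, hasomp=slopla, prudrepug=-315, wuvo=sasnusli_az}

Derivation:
% prime x: 95
[out] 95
% upend
[out] 1/95
% bump x: 29/7
[out] 2762/665
% quotient x: 2/3
[out] 4143/665
% bind k: fisuje v: <last>
[out] nil
% bind k: prudrepug v: -315
[out] nil
% peek
[out] 4143/665
% bind k: wuvo v: 831
[out] sasnusli_az


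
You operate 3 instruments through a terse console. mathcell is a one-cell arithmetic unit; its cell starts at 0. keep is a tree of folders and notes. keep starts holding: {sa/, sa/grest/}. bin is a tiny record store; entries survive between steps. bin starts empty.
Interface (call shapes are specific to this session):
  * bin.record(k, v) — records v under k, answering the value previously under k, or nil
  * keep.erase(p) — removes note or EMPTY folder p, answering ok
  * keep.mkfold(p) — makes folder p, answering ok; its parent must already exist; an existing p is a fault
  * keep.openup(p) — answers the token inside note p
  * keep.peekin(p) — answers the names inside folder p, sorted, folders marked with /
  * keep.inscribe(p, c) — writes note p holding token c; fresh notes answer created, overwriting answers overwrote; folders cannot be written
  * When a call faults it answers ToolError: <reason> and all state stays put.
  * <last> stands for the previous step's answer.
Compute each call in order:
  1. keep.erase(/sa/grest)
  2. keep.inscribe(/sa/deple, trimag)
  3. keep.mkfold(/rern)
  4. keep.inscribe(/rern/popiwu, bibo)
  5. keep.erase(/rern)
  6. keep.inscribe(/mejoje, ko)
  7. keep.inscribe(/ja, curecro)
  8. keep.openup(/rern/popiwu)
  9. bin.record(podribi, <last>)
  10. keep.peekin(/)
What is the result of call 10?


# erase(p=/sa/grest) : ok
# inscribe(p=/sa/deple, c=trimag) : created
# mkfold(p=/rern) : ok
# inscribe(p=/rern/popiwu, c=bibo) : created
# erase(p=/rern) : ToolError: not empty
# inscribe(p=/mejoje, c=ko) : created
# inscribe(p=/ja, c=curecro) : created
# openup(p=/rern/popiwu) : bibo
# record(k=podribi, v=<last>) : nil
# peekin(p=/) : [ja, mejoje, rern/, sa/]

Answer: [ja, mejoje, rern/, sa/]


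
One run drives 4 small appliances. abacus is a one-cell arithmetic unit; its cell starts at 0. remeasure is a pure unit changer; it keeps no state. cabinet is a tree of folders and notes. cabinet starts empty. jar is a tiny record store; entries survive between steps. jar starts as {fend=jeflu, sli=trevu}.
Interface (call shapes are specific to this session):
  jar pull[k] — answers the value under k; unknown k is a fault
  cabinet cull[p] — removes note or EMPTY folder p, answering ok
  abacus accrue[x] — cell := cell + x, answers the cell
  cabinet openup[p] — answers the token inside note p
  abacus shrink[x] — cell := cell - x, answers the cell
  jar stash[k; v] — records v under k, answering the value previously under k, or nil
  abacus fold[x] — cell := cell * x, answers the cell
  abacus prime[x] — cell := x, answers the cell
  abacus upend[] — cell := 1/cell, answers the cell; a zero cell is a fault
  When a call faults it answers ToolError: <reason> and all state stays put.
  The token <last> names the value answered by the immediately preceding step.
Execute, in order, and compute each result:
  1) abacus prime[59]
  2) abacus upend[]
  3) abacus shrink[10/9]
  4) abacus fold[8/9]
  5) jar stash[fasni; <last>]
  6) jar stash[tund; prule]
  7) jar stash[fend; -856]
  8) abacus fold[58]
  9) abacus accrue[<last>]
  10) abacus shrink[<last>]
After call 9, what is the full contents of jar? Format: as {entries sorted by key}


# abacus prime(59) => 59
# abacus upend() => 1/59
# abacus shrink(10/9) => -581/531
# abacus fold(8/9) => -4648/4779
# jar stash(fasni, <last>) => nil
# jar stash(tund, prule) => nil
# jar stash(fend, -856) => jeflu
# abacus fold(58) => -269584/4779
# abacus accrue(<last>) => -539168/4779
# abacus shrink(<last>) => 0

Answer: {fasni=-4648/4779, fend=-856, sli=trevu, tund=prule}


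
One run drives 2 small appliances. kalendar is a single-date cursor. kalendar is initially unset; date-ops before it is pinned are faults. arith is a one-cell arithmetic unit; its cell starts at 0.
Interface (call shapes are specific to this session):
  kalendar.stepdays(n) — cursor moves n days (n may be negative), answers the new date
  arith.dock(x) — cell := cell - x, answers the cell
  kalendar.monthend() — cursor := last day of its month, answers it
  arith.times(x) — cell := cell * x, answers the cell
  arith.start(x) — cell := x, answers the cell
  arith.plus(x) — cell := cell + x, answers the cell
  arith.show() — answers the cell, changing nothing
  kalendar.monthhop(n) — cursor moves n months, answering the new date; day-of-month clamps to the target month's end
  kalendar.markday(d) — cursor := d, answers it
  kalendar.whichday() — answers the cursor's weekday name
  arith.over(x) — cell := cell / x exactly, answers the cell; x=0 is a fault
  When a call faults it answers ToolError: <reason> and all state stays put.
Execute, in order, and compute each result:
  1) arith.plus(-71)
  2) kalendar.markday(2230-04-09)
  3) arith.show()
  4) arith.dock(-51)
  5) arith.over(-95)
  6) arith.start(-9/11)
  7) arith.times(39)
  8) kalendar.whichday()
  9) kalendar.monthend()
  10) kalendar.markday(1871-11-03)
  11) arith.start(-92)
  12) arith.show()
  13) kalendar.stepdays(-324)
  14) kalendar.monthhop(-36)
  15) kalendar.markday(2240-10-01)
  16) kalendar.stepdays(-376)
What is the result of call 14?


Step: plus[x: -71]
Result: -71
Step: markday[d: 2230-04-09]
Result: 2230-04-09
Step: show[]
Result: -71
Step: dock[x: -51]
Result: -20
Step: over[x: -95]
Result: 4/19
Step: start[x: -9/11]
Result: -9/11
Step: times[x: 39]
Result: -351/11
Step: whichday[]
Result: Friday
Step: monthend[]
Result: 2230-04-30
Step: markday[d: 1871-11-03]
Result: 1871-11-03
Step: start[x: -92]
Result: -92
Step: show[]
Result: -92
Step: stepdays[n: -324]
Result: 1870-12-14
Step: monthhop[n: -36]
Result: 1867-12-14
Step: markday[d: 2240-10-01]
Result: 2240-10-01
Step: stepdays[n: -376]
Result: 2239-09-21

Answer: 1867-12-14


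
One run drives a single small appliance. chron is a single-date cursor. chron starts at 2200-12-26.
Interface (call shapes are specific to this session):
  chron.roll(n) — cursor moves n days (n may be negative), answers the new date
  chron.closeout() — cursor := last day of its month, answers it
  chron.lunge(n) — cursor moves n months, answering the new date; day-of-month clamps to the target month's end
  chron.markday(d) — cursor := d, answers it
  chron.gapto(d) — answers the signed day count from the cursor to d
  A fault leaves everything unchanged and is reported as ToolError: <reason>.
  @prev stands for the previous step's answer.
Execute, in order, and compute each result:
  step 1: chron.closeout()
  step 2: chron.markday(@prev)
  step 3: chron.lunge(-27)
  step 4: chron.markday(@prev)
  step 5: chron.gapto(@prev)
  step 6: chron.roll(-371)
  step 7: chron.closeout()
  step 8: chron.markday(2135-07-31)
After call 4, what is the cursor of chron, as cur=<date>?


Answer: cur=2198-09-30

Derivation:
I run chron.closeout(), and get 2200-12-31.
I invoke chron.markday(d='@prev'), and observe 2200-12-31.
I run chron.lunge(n='-27'): 2198-09-30.
Next I call chron.markday(d='@prev'), and see 2198-09-30.
Using chron.gapto(d='@prev'), giving 0.
I try chron.roll(n='-371'), and get 2197-09-24.
Using chron.closeout, yielding 2197-09-30.
I run chron.markday(d='2135-07-31'), yielding 2135-07-31.


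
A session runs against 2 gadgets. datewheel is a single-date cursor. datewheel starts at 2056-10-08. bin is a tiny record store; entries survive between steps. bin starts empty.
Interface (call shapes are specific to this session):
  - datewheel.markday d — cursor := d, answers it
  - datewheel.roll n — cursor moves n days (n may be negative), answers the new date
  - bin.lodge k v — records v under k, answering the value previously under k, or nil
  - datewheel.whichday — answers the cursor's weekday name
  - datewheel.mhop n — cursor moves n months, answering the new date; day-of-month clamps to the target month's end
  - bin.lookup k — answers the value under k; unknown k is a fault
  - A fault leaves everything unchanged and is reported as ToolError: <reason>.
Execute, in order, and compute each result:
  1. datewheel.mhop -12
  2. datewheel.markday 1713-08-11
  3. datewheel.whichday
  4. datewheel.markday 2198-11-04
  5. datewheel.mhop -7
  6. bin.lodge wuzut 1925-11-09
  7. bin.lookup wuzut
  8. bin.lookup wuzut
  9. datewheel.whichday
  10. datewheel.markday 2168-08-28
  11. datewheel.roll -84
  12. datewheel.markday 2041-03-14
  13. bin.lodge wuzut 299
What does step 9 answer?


Calling datewheel.mhop passing n=-12, and observe 2055-10-08.
I call datewheel.markday passing d=1713-08-11, and see 1713-08-11.
I use datewheel.whichday(), and observe Friday.
Then datewheel.markday passing d=2198-11-04, — result: 2198-11-04.
Then datewheel.mhop passing n=-7, — result: 2198-04-04.
Next I call bin.lodge passing k=wuzut, v=1925-11-09, and observe nil.
Using bin.lookup passing k=wuzut, giving 1925-11-09.
I invoke bin.lookup passing k=wuzut, yielding 1925-11-09.
Invoking datewheel.whichday, which returns Wednesday.
I run datewheel.markday passing d=2168-08-28: 2168-08-28.
Calling datewheel.roll passing n=-84, and get 2168-06-05.
Using datewheel.markday passing d=2041-03-14: 2041-03-14.
I run bin.lodge passing k=wuzut, v=299, giving 1925-11-09.

Answer: Wednesday


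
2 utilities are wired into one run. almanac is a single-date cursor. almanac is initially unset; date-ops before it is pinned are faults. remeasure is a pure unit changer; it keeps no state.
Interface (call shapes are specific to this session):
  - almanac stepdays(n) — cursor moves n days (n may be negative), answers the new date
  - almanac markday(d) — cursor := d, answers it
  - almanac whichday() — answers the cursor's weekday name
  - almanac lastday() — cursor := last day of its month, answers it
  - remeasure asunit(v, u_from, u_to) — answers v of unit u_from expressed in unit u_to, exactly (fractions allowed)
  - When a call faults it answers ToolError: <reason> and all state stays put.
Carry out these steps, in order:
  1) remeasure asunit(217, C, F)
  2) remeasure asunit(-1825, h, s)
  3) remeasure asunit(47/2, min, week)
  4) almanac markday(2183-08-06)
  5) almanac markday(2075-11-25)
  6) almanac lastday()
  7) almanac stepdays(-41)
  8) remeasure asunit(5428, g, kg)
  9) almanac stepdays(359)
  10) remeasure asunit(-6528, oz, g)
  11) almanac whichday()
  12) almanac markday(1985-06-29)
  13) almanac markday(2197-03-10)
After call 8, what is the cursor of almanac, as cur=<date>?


! 1. remeasure asunit(v=217, u_from=C, u_to=F) -> 2113/5
! 2. remeasure asunit(v=-1825, u_from=h, u_to=s) -> -6570000
! 3. remeasure asunit(v=47/2, u_from=min, u_to=week) -> 47/20160
! 4. almanac markday(d=2183-08-06) -> 2183-08-06
! 5. almanac markday(d=2075-11-25) -> 2075-11-25
! 6. almanac lastday() -> 2075-11-30
! 7. almanac stepdays(n=-41) -> 2075-10-20
! 8. remeasure asunit(v=5428, u_from=g, u_to=kg) -> 1357/250
! 9. almanac stepdays(n=359) -> 2076-10-13
! 10. remeasure asunit(v=-6528, u_from=oz, u_to=g) -> -2313321087/12500
! 11. almanac whichday() -> Tuesday
! 12. almanac markday(d=1985-06-29) -> 1985-06-29
! 13. almanac markday(d=2197-03-10) -> 2197-03-10

Answer: cur=2075-10-20


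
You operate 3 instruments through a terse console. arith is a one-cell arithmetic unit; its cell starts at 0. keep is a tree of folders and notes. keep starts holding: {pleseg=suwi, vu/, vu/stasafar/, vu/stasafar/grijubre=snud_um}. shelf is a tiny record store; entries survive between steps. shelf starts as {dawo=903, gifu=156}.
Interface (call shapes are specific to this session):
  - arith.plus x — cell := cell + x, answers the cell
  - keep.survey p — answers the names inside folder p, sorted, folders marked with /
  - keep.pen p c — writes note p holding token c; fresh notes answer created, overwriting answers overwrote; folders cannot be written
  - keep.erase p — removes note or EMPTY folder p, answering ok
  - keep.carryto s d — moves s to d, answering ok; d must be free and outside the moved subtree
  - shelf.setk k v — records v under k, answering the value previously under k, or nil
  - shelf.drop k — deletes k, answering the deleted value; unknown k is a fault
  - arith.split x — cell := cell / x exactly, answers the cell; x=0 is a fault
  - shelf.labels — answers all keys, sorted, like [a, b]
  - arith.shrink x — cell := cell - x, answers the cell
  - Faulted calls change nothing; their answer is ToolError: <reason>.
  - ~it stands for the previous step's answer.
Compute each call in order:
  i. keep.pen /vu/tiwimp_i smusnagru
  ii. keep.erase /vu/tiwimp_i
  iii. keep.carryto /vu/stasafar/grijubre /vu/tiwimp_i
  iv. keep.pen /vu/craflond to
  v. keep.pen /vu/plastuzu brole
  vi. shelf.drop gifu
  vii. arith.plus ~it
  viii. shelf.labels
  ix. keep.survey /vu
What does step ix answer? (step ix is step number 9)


→ pen(p='/vu/tiwimp_i', c='smusnagru')
← created
→ erase(p='/vu/tiwimp_i')
← ok
→ carryto(s='/vu/stasafar/grijubre', d='/vu/tiwimp_i')
← ok
→ pen(p='/vu/craflond', c='to')
← created
→ pen(p='/vu/plastuzu', c='brole')
← created
→ drop(k='gifu')
← 156
→ plus(x='~it')
← 156
→ labels()
← [dawo]
→ survey(p='/vu')
← [craflond, plastuzu, stasafar/, tiwimp_i]

Answer: [craflond, plastuzu, stasafar/, tiwimp_i]


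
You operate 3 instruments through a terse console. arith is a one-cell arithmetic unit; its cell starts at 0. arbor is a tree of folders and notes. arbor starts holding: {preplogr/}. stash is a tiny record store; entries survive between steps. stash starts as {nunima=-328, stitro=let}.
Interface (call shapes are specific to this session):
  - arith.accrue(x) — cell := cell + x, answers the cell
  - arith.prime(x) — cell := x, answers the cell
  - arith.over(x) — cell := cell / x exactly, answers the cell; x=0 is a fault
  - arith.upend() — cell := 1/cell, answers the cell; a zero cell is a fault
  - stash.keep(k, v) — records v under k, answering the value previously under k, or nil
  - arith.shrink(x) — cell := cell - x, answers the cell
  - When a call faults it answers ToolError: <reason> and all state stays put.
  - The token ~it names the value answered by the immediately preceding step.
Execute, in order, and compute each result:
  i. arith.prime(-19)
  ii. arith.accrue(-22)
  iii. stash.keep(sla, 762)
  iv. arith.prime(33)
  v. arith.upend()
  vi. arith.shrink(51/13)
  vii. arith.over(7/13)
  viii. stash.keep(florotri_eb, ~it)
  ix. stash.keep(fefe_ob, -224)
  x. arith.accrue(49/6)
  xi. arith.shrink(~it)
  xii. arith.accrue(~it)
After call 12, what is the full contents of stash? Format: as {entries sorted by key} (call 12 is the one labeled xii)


Answer: {fefe_ob=-224, florotri_eb=-1670/231, nunima=-328, sla=762, stitro=let}

Derivation:
I call arith.prime on x: -19, giving -19.
Now I run arith.accrue on x: -22, and observe -41.
Then stash.keep on k: sla, v: 762, and see nil.
I try arith.prime on x: 33, → 33.
Then arith.upend, giving 1/33.
I run arith.shrink on x: 51/13, — result: -1670/429.
I use arith.over on x: 7/13, — result: -1670/231.
I invoke stash.keep on k: florotri_eb, v: ~it, and observe nil.
I invoke stash.keep on k: fefe_ob, v: -224, → nil.
Next I call arith.accrue on x: 49/6, and get 433/462.
I call arith.shrink on x: ~it, which returns 0.
I invoke arith.accrue on x: ~it, and observe 0.


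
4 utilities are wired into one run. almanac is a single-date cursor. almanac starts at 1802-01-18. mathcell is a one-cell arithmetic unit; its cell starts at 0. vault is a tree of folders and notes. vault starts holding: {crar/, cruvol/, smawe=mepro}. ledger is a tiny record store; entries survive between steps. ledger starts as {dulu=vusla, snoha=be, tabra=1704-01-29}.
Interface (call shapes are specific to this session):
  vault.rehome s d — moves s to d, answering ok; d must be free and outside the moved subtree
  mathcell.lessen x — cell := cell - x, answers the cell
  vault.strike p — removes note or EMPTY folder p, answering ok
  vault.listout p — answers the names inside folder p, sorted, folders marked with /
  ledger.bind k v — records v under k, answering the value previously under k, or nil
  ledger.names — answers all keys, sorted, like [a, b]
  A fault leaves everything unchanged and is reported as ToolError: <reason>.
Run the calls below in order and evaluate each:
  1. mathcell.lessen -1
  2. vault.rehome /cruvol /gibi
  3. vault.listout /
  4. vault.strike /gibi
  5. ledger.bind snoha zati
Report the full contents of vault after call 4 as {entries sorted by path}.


Answer: {crar/, smawe=mepro}

Derivation:
// mathcell.lessen(x→-1) ~> 1
// vault.rehome(s→/cruvol, d→/gibi) ~> ok
// vault.listout(p→/) ~> [crar/, gibi/, smawe]
// vault.strike(p→/gibi) ~> ok
// ledger.bind(k→snoha, v→zati) ~> be


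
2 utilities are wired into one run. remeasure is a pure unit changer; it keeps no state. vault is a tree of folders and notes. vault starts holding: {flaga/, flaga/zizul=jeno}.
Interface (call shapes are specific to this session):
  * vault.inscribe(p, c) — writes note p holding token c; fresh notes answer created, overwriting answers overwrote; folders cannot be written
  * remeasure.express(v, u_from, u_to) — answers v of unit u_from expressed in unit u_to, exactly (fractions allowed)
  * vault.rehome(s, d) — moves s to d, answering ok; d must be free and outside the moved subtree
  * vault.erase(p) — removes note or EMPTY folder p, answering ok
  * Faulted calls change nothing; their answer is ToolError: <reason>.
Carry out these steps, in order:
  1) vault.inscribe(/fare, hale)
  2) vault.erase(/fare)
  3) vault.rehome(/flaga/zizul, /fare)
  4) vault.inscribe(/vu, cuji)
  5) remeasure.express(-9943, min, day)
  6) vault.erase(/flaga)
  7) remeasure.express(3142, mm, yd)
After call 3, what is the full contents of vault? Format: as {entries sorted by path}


;; vault.inscribe(p='/fare', c='hale') ~> created
;; vault.erase(p='/fare') ~> ok
;; vault.rehome(s='/flaga/zizul', d='/fare') ~> ok
;; vault.inscribe(p='/vu', c='cuji') ~> created
;; remeasure.express(v='-9943', u_from='min', u_to='day') ~> -9943/1440
;; vault.erase(p='/flaga') ~> ok
;; remeasure.express(v='3142', u_from='mm', u_to='yd') ~> 7855/2286

Answer: {fare=jeno, flaga/}


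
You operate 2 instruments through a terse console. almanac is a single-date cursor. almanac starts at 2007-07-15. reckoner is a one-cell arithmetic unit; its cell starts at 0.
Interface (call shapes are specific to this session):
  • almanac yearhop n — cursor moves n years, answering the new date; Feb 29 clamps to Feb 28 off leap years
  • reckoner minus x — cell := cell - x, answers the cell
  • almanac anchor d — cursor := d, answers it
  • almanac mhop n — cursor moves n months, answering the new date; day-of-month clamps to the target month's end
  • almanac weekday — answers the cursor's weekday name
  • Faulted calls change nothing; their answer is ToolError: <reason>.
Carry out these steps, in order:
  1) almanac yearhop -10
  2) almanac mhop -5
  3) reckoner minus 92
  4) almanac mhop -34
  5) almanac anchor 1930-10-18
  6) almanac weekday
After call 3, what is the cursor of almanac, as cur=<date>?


Answer: cur=1997-02-15

Derivation:
-- 1. almanac yearhop(n='-10') : 1997-07-15
-- 2. almanac mhop(n='-5') : 1997-02-15
-- 3. reckoner minus(x='92') : -92
-- 4. almanac mhop(n='-34') : 1994-04-15
-- 5. almanac anchor(d='1930-10-18') : 1930-10-18
-- 6. almanac weekday() : Saturday


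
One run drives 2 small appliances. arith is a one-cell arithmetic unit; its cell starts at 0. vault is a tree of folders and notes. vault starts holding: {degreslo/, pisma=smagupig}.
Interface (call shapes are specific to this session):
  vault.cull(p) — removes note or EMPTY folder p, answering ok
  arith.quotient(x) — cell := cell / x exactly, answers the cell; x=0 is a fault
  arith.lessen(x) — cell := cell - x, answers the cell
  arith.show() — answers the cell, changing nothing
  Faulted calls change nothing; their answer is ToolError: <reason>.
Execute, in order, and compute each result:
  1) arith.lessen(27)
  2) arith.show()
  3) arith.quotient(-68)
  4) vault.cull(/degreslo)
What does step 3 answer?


Calling arith.lessen with x→27, — result: -27.
I run arith.show(), which returns -27.
I invoke arith.quotient with x→-68, which returns 27/68.
Then vault.cull with p→/degreslo, which returns ok.

Answer: 27/68


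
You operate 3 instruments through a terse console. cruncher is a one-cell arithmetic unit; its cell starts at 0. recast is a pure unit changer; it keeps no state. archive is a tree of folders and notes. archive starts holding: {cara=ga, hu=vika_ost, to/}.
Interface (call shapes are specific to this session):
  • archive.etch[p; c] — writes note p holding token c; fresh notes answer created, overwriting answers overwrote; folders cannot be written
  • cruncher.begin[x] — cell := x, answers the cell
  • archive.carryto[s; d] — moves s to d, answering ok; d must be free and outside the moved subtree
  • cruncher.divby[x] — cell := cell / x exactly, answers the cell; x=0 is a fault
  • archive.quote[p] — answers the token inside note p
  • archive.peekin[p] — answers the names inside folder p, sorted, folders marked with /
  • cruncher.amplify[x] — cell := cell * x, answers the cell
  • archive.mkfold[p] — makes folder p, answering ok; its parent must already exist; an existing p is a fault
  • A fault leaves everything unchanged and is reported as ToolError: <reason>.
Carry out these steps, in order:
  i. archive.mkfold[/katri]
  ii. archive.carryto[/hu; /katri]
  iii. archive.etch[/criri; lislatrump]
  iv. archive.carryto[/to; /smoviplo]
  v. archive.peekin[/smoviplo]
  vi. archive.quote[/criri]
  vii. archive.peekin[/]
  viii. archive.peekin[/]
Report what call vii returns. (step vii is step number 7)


I call archive.mkfold on p: /katri, and observe ok.
I call archive.carryto on s: /hu, d: /katri, — result: ToolError: exists.
I call archive.etch on p: /criri, c: lislatrump, and observe created.
I run archive.carryto on s: /to, d: /smoviplo, and see ok.
Calling archive.peekin on p: /smoviplo, and get [].
I try archive.quote on p: /criri, and observe lislatrump.
I use archive.peekin on p: /, yielding [cara, criri, hu, katri/, smoviplo/].
I call archive.peekin on p: /, which returns [cara, criri, hu, katri/, smoviplo/].

Answer: [cara, criri, hu, katri/, smoviplo/]
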